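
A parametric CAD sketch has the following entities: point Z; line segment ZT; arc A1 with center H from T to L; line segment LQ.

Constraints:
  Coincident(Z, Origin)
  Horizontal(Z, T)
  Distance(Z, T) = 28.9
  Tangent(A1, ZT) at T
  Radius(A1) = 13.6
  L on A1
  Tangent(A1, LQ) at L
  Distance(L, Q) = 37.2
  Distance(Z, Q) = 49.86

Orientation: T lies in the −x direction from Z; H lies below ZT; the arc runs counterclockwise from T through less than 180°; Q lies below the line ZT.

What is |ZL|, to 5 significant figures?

44.814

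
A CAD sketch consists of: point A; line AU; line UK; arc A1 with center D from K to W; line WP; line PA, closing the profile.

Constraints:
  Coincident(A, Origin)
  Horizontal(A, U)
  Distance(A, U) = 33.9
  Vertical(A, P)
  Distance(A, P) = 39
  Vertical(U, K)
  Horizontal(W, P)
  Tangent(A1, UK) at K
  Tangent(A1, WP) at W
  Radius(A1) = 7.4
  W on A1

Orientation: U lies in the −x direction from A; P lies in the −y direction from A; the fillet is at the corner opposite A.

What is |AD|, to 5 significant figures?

41.241

A is at the origin; A and U share the same y with |AU| = 33.9 and U on the −x side, so U = (-33.900, 0.0000). AP is vertical with |AP| = 39.0 and P on the −y side, so P = (0.0000, -39.000). The virtual corner opposite A is at (-33.900, -39.000). Since A1 is tangent to UK there, DK ⟂ UK and since A1 is tangent to WP there, DW ⟂ WP, with radius 7.4, so the center D sits 7.4 in from both sides at D = (-26.500, -31.600). Then |AD| = |D − A| = 41.241.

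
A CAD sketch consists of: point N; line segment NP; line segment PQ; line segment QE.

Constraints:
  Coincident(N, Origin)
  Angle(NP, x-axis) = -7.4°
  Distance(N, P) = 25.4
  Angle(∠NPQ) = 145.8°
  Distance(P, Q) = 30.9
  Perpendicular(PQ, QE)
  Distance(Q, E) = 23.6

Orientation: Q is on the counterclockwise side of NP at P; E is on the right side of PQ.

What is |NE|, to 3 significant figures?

64.3

∠NPQ = 145.8°, so PQ runs at -7.4° + (180° − 145.8°) = 26.8° from the x-axis; with |PQ| = 30.9, Q = P + 30.9·(cos 26.8°, sin 26.8°) = (52.8, 10.7). The perpendicularity gives QE at right angles to PQ; with |QE| = 23.6 on the right of PQ, E = Q + 23.6·(0.451, -0.893) = (63.4, -10.4). Then |NE| = |E − N| = 64.3.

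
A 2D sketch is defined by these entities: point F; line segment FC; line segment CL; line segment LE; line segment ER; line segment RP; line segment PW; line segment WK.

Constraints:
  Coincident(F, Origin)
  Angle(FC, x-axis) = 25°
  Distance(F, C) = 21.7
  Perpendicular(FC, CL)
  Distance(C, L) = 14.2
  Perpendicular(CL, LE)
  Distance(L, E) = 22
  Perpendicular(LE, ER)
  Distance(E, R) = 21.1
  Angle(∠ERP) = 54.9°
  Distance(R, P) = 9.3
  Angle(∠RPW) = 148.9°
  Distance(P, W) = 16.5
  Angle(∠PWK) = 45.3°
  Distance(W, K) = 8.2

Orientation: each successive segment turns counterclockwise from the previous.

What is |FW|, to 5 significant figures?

19.456

F is at the origin; FC runs at 25.0° with length 21.7, so C = (19.667, 9.1708). FC is perpendicular to CL, so CL runs at 115.00°; with |CL| = 14.2, L = (13.666, 22.040). CL is perpendicular to LE, so LE runs at -155.00°; with |LE| = 22.0, E = (-6.2731, 12.743). The perpendicularity gives ER at right angles to LE, so ER runs at -65.000°; with |ER| = 21.1, R = (2.6442, -6.3803). ∠ERP = 54.9° gives RP at 60.100° from the x-axis; with |RP| = 9.3, P = (7.2801, 1.6818). ∠RPW = 148.9° gives PW at 91.200° from the x-axis; with |PW| = 16.5, W = (6.9346, 18.178). Then |FW| = |W − F| = 19.456.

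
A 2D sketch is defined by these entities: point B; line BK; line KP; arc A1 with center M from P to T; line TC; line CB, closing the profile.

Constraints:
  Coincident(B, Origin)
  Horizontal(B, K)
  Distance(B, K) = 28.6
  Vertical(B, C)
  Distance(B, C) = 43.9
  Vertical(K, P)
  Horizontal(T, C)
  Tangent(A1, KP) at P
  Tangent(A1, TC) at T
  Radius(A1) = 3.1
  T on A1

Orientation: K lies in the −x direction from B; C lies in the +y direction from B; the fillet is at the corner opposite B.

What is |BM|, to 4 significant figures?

48.11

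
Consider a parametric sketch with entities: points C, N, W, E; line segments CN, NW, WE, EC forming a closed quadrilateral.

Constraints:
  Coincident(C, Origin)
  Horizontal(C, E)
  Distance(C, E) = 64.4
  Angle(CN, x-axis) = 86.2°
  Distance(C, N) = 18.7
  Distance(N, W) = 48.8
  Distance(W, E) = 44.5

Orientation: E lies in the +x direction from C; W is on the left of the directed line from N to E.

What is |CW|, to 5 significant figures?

60.328

C is at the origin; CE is horizontal with |CE| = 64.4 and E in +x, so E = (64.4, 0). CN runs at 86.2° with |CN| = 18.7, so N = (1.2393, 18.659). W is determined by |NW| = 48.8 and |WE| = 44.5 together: it lies at the intersection of circle(N, 48.8) and circle(E, 44.5). With |NE| = 65.859, the foot of the radical line on NE is 35.975 from N and the perpendicular offset is √(48.8² − 35.975²) = 32.973. Taking the left-of-NE solution: W = (45.082, 40.088).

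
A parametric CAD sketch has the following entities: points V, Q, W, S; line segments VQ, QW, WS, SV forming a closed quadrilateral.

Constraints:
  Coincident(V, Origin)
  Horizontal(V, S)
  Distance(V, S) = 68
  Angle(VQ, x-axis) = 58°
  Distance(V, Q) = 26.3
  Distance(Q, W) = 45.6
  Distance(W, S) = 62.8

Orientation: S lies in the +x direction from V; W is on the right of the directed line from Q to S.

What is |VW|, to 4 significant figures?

25.01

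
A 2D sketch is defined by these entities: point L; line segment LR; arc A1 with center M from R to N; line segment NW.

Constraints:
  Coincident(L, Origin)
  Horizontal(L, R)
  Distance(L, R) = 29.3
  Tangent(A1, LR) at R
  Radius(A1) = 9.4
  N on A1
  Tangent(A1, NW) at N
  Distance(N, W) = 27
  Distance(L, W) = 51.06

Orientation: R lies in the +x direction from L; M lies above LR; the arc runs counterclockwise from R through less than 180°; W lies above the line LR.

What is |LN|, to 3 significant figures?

40.1

Checks: |MN| = 9.400 ✓; ∠(MN, NW) = 90.00° ✓; |NW| = 27.00 ✓; |LW| = 51.06 ✓.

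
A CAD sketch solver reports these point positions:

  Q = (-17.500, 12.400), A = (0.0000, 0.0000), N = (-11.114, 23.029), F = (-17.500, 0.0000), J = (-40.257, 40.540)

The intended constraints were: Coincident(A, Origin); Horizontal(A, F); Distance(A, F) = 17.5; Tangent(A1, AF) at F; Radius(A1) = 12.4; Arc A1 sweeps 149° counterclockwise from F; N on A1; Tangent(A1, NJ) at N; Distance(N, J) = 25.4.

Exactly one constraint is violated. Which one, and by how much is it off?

Distance(N, J) = 25.4 — off by 8.60.

A = (0.00, 0.00) ✓; A.y = 0.00, F.y = 0.00 ✓; |AF| = 17.50 ✓; ∠(QF, FA) = 90.00° ✓; |QF| = 12.40 ✓; bearing(Q→N) − bearing(Q→F) = 149.0° ✓; |QN| = 12.40 ✓; ∠(QN, NJ) = 90.00° ✓; |NJ| = 34.00 ✗.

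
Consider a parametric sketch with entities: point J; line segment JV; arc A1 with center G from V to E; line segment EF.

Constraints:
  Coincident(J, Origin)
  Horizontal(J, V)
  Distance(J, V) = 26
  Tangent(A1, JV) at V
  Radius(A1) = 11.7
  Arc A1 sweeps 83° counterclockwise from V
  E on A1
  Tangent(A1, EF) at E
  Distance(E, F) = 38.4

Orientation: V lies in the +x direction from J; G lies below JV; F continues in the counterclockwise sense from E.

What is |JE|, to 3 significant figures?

17.7

J is at the origin; JV is horizontal with |JV| = 26.0 and V on the +x side, so V = (26.0, 0.00). Tangency of A1 to JV means the radius GV is perpendicular to JV, so G = V + (0, -11.7) = (26.0, -11.7). On A1, V sits at bearing 90° from G; an 83° counterclockwise sweep puts E at bearing 173°, so E = G + 11.7·(cos 173°, sin 173°) = (14.4, -10.3). Then |JE| = |E − J| = 17.7.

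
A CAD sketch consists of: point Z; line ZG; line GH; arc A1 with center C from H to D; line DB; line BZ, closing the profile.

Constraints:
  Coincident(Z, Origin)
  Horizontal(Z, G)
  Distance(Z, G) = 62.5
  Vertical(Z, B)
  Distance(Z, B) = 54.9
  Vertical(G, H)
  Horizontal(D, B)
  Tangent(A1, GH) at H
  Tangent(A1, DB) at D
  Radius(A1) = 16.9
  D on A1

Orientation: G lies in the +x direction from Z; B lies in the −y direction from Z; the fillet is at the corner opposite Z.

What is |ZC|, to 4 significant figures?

59.36

Z and B share the same x with |ZB| = 54.9 and B on the −y side, so B = (0.000, -54.90). The virtual corner opposite Z is at (62.50, -54.90). The tangent condition forces CH to be normal to GH and A1 meets DB tangentially, so CD is at right angles to DB, with radius 16.9, so the center C sits 16.9 in from both sides at C = (45.60, -38.00). Then |ZC| = |C − Z| = 59.36.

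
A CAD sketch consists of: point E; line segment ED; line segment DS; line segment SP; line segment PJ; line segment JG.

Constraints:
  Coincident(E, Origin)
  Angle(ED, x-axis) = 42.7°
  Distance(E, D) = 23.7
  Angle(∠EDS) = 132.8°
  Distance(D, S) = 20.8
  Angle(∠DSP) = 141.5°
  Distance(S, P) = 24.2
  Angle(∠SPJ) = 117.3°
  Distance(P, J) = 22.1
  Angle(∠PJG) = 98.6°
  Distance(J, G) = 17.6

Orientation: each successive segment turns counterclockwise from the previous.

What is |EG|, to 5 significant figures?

38.706

E is at the origin; ED runs at 42.7° with length 23.7, so D = (17.417, 16.072). ∠EDS = 132.8° gives DS at 89.900° from the x-axis; with |DS| = 20.8, S = (17.454, 36.872). ∠DSP = 141.5° gives SP at 128.40° from the x-axis; with |SP| = 24.2, P = (2.4220, 55.838). ∠SPJ = 117.3° gives PJ at -168.90° from the x-axis; with |PJ| = 22.1, J = (-19.265, 51.583). ∠PJG = 98.6° gives JG at -87.500° from the x-axis; with |JG| = 17.6, G = (-18.497, 34.000). Then |EG| = |G − E| = 38.706.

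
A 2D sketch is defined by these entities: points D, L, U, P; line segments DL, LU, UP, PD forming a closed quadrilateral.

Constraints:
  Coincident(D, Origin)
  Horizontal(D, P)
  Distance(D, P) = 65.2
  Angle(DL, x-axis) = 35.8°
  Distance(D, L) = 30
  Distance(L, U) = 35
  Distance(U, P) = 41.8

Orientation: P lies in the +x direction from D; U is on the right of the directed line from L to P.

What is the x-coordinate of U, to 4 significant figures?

27.16

D is at the origin; D and P share the same y with |DP| = 65.2 and P in +x, so P = (65.2, 0). DL runs at 35.8° with |DL| = 30.0, so L = (24.33, 17.55). U is determined by |LU| = 35.0 and |UP| = 41.8 together: it lies at the intersection of circle(L, 35.0) and circle(P, 41.8). With |LP| = 44.48, the foot of the radical line on LP is 16.37 from L and the perpendicular offset is √(35.0² − 16.37²) = 30.94. Taking the right-of-LP solution: U = (27.16, -17.34).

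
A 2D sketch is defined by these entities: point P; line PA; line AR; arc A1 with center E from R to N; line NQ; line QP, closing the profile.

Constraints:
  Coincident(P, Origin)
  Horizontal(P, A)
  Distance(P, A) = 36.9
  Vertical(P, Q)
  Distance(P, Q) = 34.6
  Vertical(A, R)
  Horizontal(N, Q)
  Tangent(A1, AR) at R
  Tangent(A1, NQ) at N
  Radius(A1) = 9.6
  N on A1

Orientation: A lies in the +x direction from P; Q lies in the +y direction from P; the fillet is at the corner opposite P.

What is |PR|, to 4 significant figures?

44.57

The virtual corner opposite P is at (36.90, 34.60). The tangent condition forces ER to be normal to AR and the tangent condition forces EN to be normal to NQ, with radius 9.6, so the center E sits 9.6 in from both sides at E = (27.30, 25.00). That places the tangent points at R = (36.90, 25.00) on AR and N = (27.30, 34.60) on NQ. Then |PR| = |R − P| = 44.57.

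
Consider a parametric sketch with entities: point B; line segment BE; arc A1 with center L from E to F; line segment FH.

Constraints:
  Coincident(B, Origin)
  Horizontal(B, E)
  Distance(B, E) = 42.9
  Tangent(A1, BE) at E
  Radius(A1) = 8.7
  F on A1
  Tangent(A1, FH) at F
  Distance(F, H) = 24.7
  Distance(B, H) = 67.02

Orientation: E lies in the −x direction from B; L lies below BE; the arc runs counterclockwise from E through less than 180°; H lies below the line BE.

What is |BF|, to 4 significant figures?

51.06

Checks: B.y = 0.00, E.y = 0.00 ✓; |LF| = 8.700 ✓; ∠(LF, FH) = 90.00° ✓; |FH| = 24.70 ✓; |BH| = 67.02 ✓.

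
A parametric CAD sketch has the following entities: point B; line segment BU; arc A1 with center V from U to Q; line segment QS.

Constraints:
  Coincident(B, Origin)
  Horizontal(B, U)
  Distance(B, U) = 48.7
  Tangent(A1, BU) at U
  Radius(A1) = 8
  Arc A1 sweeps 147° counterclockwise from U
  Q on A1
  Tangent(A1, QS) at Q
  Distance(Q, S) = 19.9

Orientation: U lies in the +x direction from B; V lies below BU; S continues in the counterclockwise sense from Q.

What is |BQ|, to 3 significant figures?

46.7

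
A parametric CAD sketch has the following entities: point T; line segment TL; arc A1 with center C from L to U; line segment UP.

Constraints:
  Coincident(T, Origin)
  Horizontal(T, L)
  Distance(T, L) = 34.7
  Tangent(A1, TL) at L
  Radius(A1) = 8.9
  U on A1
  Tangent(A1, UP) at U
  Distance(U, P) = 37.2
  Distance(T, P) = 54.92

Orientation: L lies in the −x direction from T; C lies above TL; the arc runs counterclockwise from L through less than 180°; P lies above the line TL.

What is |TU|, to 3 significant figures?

27.6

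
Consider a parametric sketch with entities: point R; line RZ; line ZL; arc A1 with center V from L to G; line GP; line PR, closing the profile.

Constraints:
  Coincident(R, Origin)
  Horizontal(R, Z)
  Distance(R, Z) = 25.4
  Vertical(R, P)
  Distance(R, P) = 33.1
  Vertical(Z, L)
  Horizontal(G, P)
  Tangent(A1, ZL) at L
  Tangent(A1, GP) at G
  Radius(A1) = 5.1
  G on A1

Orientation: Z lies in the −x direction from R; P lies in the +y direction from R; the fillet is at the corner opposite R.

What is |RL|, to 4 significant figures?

37.80

R is at the origin; R and Z share the same y with |RZ| = 25.4 and Z on the −x side, so Z = (-25.40, 0.000). R and P share the same x with |RP| = 33.1 and P on the +y side, so P = (0.000, 33.10). The virtual corner opposite R is at (-25.40, 33.10). A1 meets ZL tangentially, so VL is at right angles to ZL and tangency of A1 to GP means the radius VG is perpendicular to GP, with radius 5.1, so the center V sits 5.1 in from both sides at V = (-20.30, 28.00). That places the tangent points at L = (-25.40, 28.00) on ZL and G = (-20.30, 33.10) on GP. Then |RL| = |L − R| = 37.80.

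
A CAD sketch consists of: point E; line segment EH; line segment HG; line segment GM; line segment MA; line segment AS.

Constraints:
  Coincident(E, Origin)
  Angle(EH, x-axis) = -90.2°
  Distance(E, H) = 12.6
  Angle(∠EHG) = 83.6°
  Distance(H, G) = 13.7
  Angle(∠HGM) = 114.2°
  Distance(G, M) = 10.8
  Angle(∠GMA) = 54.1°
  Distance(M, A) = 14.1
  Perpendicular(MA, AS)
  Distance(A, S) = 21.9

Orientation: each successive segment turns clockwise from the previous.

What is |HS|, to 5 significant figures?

16.901

E is at the origin; EH runs at -90.2° with length 12.6, so H = (-0.043982, -12.600). ∠EHG = 83.6° gives HG at 173.40° from the x-axis; with |HG| = 13.7, G = (-13.653, -11.025). ∠HGM = 114.2° gives GM at 107.60° from the x-axis; with |GM| = 10.8, M = (-16.919, -0.73083). ∠GMA = 54.1° gives MA at -18.300° from the x-axis; with |MA| = 14.1, A = (-3.5319, -5.1581). The perpendicularity gives AS at right angles to MA, so AS runs at -108.30°; with |AS| = 21.9, S = (-10.408, -25.951). Then |HS| = |S − H| = 16.901.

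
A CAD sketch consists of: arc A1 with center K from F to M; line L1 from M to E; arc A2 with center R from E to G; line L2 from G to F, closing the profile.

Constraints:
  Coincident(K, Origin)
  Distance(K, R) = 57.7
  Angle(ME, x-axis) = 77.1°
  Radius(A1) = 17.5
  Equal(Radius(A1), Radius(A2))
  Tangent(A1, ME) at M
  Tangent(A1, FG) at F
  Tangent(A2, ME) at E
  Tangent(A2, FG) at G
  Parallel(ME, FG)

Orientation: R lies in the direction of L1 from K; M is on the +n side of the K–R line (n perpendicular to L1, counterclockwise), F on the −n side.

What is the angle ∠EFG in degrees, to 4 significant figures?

31.24°

Tangency of A1 to both parallel lines with radius 17.5 puts M and F at K ± 17.5·n: M = (-17.06, 3.907), F = (17.06, -3.907). Equal radii place E and G the same way about R: E = R + 17.5·n = (-4.177, 60.15), G = R − 17.5·n = (29.94, 52.34). Then cos ∠EFG = FE·FG / (|FE||FG|), giving 31.24°.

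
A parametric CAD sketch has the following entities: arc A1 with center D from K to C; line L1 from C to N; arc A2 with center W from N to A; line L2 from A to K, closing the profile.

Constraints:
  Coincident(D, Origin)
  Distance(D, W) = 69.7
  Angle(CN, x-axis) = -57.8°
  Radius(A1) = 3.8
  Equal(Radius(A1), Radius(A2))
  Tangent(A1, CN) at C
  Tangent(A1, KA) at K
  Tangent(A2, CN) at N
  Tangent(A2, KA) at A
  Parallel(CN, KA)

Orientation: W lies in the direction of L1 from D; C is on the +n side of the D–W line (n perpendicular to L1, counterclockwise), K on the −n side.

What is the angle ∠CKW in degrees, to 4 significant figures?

86.88°

The slot axis is L1's direction at -57.8°, so u = (cos -57.8°, sin -57.8°) = (0.5329, -0.8462) and n = (−sin -57.8°, cos -57.8°) = (0.8462, 0.5329). D is at the origin and W lies 69.7 along u from D, so W = 69.7·u = (37.14, -58.98). Tangency of A1 to both parallel lines with radius 3.8 puts C and K at D ± 3.8·n: C = (3.216, 2.025), K = (-3.216, -2.025). Then cos ∠CKW = KC·KW / (|KC||KW|), giving 86.88°.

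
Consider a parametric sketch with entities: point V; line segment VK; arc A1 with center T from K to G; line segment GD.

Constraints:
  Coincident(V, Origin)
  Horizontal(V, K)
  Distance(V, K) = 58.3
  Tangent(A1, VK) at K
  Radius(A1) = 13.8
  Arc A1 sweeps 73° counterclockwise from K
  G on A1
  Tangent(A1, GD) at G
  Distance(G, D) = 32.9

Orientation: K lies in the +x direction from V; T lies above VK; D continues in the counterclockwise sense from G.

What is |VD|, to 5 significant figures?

90.992

On A1, K sits at bearing -90° from T; a 73° counterclockwise sweep puts G at bearing -17°, so G = T + 13.8·(cos -17°, sin -17°) = (71.497, 9.7653). The tangent condition forces TG to be normal to GD, so GD runs along (−sin -17°, cos -17°); with |GD| = 32.9, D = (81.116, 41.228). Then |VD| = |D − V| = 90.992.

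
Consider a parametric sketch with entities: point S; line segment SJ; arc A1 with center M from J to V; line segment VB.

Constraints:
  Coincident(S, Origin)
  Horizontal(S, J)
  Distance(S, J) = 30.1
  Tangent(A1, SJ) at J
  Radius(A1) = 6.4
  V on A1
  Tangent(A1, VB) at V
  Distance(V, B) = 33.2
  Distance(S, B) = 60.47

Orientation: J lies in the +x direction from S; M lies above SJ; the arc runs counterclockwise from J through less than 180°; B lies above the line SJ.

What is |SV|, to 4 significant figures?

36.04

Checks: |MV| = 6.400 ✓; ∠(MV, VB) = 90.00° ✓; |VB| = 33.20 ✓; |SB| = 60.47 ✓.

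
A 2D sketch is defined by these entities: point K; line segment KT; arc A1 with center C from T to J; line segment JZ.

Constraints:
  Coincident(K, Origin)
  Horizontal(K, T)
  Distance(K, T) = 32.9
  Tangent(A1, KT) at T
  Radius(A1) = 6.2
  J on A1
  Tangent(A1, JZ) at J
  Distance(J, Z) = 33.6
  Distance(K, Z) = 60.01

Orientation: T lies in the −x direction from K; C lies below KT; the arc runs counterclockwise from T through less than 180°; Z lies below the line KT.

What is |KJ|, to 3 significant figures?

39.2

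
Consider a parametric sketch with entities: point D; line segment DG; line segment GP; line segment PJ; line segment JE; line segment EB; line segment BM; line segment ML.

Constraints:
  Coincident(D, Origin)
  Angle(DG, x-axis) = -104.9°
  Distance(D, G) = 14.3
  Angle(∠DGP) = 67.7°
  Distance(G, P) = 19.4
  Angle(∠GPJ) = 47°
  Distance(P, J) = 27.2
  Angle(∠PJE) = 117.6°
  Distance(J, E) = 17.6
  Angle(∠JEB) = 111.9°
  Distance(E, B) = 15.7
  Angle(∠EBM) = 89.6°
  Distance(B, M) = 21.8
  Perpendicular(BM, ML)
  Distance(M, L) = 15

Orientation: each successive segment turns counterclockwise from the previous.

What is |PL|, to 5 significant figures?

18.601

D is at the origin; DG runs at -104.9° with length 14.3, so G = (-3.6770, -13.819). ∠DGP = 67.7° gives GP at 7.4000° from the x-axis; with |GP| = 19.4, P = (15.561, -11.321). ∠GPJ = 47.0° gives PJ at 140.40° from the x-axis; with |PJ| = 27.2, J = (-5.3965, 6.0174). ∠PJE = 117.6° gives JE at -157.20° from the x-axis; with |JE| = 17.6, E = (-21.621, -0.80289). ∠JEB = 111.9° gives EB at -89.100° from the x-axis; with |EB| = 15.7, B = (-21.375, -16.501). ∠EBM = 89.6° gives BM at 1.3000° from the x-axis; with |BM| = 21.8, M = (0.41966, -16.006). The perpendicularity gives ML at right angles to BM, so ML runs at 91.300°; with |ML| = 15.0, L = (0.079354, -1.0102). Then |PL| = |L − P| = 18.601.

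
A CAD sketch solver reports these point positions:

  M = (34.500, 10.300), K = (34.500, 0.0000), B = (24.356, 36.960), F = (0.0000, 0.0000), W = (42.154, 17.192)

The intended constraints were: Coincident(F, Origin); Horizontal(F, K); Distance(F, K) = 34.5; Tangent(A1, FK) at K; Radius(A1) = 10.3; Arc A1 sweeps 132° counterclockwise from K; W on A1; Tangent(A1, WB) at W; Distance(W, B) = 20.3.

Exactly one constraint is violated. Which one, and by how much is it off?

Distance(W, B) = 20.3 — off by 6.30.

F = (0.00, 0.00) ✓; F.y = 0.00, K.y = 0.00 ✓; |FK| = 34.50 ✓; ∠(MK, KF) = 90.00° ✓; |MK| = 10.30 ✓; bearing(M→W) − bearing(M→K) = 132.0° ✓; |MW| = 10.30 ✓; ∠(MW, WB) = 90.00° ✓; |WB| = 26.60 ✗.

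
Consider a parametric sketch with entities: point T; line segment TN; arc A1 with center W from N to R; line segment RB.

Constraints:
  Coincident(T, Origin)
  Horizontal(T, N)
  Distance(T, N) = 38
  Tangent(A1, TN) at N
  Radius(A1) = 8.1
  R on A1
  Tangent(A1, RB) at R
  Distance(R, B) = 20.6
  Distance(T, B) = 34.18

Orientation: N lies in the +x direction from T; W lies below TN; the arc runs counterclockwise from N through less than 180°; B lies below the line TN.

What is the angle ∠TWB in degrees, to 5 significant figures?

61.099°

T is at the origin; T and N share the same y with |TN| = 38.0 and N on the +x side, so N = (38.000, 0.0000). Tangency of A1 to TN means the radius WN is perpendicular to TN, so W = N + (0, -8.1) = (38.000, -8.1000). Since WR ⟂ RB (tangency), |WB| = √(8.1² + 20.6²) = 22.135 regardless of where R sits on A1. So B lies on both circle(T, 34.18) and circle(W, 22.135); the below-TN intersection is B = (23.497, -24.822). R is the foot of the tangent from B: R = (30.363, -5.4003).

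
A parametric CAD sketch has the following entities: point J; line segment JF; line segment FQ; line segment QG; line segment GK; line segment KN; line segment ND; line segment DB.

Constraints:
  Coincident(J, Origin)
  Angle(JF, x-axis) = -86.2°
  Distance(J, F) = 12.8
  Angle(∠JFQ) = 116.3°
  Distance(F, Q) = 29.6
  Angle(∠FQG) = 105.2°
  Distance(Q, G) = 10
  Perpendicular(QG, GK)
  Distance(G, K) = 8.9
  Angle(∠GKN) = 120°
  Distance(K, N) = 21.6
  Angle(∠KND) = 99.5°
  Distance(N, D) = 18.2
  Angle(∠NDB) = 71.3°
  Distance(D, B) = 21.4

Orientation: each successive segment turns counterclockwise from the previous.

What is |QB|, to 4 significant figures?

1.963

J is at the origin; JF runs at -86.2° with length 12.8, so F = (0.8483, -12.77). ∠JFQ = 116.3° gives FQ at -22.50° from the x-axis; with |FQ| = 29.6, Q = (28.20, -24.10). ∠FQG = 105.2° gives QG at 52.30° from the x-axis; with |QG| = 10.0, G = (34.31, -16.19). QG is perpendicular to GK, so GK runs at 142.3°; with |GK| = 8.9, K = (27.27, -10.74). ∠GKN = 120.0° gives KN at -157.7° from the x-axis; with |KN| = 21.6, N = (7.284, -18.94). ∠KND = 99.5° gives ND at -77.20° from the x-axis; with |ND| = 18.2, D = (11.32, -36.69). ∠NDB = 71.3° gives DB at 31.50° from the x-axis; with |DB| = 21.4, B = (29.56, -25.51). Then |QB| = |B − Q| = 1.963.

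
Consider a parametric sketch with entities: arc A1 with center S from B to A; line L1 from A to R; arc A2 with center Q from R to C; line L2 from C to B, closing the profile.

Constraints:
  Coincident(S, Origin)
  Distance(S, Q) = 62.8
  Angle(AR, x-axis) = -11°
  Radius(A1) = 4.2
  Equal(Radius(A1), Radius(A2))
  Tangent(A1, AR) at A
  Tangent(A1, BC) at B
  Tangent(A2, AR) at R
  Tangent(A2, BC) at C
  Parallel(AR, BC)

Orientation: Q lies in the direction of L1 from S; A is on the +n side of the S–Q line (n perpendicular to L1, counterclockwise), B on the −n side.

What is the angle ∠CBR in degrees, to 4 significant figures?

7.619°

The slot axis is L1's direction at -11.0°, so u = (cos -11.0°, sin -11.0°) = (0.9816, -0.1908) and n = (−sin -11.0°, cos -11.0°) = (0.1908, 0.9816). S is at the origin and Q lies 62.8 along u from S, so Q = 62.8·u = (61.65, -11.98). Tangency of A1 to both parallel lines with radius 4.2 puts A and B at S ± 4.2·n: A = (0.8014, 4.123), B = (-0.8014, -4.123). Equal radii place R and C the same way about Q: R = Q + 4.2·n = (62.45, -7.860), C = Q − 4.2·n = (60.84, -16.11). Then cos ∠CBR = BC·BR / (|BC||BR|), giving 7.619°.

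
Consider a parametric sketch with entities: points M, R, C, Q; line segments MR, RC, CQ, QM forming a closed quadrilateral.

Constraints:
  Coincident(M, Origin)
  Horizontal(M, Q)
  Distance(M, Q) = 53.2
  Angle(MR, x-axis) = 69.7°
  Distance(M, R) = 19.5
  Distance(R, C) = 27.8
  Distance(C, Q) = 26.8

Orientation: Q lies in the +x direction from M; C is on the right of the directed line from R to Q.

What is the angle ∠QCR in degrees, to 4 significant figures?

132.1°

Checks: M = (0.00, 0.00) ✓; |RC| = 27.80 ✓; |CQ| = 26.80 ✓.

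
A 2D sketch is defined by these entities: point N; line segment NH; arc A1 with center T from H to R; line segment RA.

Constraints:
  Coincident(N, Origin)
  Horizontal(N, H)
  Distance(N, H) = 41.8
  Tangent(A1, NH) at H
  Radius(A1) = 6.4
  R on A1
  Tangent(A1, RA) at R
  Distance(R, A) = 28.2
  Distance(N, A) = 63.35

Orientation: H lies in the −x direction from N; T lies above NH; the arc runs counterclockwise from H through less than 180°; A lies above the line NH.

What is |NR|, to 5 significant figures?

38.245

N is at the origin; NH is horizontal with |NH| = 41.8 and H on the −x side, so H = (-41.800, 0.0000). The tangent condition forces TH to be normal to NH, so T = H + (0, 6.4) = (-41.800, 6.4000). Since TR ⟂ RA (tangency), |TA| = √(6.4² + 28.2²) = 28.917 regardless of where R sits on A1. So A lies on both circle(N, 63.35) and circle(T, 28.917); the above-NH intersection is A = (-54.430, 32.413). R is the foot of the tangent from A: R = (-36.804, 10.400).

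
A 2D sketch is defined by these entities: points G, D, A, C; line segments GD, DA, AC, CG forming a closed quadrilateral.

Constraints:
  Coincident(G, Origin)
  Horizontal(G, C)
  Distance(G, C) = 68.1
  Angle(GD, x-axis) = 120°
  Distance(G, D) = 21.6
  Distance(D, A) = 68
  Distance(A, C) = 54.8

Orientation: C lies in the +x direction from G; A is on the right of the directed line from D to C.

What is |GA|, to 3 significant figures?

46.5

Checks: GD at 120.0° ✓; |DA| = 68.00 ✓; |AC| = 54.80 ✓.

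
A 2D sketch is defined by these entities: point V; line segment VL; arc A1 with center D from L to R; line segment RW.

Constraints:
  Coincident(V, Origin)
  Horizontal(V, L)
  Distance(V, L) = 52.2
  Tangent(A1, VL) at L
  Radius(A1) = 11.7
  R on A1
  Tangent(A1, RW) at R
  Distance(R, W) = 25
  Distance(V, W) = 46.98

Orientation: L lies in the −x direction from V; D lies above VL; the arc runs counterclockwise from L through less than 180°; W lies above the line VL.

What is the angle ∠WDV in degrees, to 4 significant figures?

61.34°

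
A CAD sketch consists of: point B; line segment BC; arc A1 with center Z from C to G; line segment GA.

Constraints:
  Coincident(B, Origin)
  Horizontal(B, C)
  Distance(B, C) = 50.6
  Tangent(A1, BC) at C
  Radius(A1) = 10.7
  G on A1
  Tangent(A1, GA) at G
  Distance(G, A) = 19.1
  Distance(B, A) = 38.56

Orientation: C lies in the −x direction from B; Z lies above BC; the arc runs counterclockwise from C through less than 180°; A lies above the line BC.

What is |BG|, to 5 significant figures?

41.685

B is at the origin; BC is horizontal with |BC| = 50.6 and C on the −x side, so C = (-50.600, 0.0000). The tangent condition forces ZC to be normal to BC, so Z = C + (0, 10.7) = (-50.600, 10.700). Since ZG ⟂ GA (tangency), |ZA| = √(10.7² + 19.1²) = 21.893 regardless of where G sits on A1. So A lies on both circle(B, 38.56) and circle(Z, 21.893); the above-BC intersection is A = (-31.765, 21.860). G is the foot of the tangent from A: G = (-41.342, 5.3347).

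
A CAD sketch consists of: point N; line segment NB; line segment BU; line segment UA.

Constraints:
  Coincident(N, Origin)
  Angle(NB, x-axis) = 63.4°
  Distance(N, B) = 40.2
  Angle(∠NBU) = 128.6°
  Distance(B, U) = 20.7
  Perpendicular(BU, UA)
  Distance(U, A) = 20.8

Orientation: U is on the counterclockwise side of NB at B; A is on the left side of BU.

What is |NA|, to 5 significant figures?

46.995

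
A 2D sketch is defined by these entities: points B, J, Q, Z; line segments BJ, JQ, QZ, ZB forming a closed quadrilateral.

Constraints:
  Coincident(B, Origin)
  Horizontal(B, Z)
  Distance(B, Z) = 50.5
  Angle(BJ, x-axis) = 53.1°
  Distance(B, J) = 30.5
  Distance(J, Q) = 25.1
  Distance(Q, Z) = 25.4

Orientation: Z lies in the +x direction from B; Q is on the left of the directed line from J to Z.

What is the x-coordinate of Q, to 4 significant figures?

43.41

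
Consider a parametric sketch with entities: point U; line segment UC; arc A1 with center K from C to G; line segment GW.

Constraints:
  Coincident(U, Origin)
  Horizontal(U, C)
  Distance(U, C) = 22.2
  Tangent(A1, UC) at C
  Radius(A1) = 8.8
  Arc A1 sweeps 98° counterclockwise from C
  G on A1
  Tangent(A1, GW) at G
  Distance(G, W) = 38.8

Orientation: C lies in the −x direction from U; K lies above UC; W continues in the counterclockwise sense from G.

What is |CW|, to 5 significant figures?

48.560

U is at the origin; U and C share the same y with |UC| = 22.2 and C on the −x side, so C = (-22.200, 0.0000). A1 meets UC tangentially, so KC is at right angles to UC, so K = C + (0, 8.8) = (-22.200, 8.8000). On A1, C sits at bearing -90° from K; a 98° counterclockwise sweep puts G at bearing 8°, so G = K + 8.8·(cos 8°, sin 8°) = (-13.486, 10.025). The tangent condition forces KG to be normal to GW, so GW runs along (−sin 8°, cos 8°); with |GW| = 38.8, W = (-18.886, 48.447). Then |CW| = |W − C| = 48.560.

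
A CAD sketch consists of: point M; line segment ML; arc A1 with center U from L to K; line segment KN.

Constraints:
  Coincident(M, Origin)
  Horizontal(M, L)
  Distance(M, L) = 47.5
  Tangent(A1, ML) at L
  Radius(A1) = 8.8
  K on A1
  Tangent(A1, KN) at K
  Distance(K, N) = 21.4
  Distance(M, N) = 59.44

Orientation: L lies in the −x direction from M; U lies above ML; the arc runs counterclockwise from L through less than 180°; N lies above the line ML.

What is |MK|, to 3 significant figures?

41.9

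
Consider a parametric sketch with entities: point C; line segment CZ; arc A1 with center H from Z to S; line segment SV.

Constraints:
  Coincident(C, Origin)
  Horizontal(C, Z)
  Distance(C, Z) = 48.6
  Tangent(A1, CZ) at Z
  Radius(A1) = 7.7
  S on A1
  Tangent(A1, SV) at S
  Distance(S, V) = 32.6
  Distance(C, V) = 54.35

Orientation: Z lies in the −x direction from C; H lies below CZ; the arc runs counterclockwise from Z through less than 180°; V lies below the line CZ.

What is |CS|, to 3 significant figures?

56.3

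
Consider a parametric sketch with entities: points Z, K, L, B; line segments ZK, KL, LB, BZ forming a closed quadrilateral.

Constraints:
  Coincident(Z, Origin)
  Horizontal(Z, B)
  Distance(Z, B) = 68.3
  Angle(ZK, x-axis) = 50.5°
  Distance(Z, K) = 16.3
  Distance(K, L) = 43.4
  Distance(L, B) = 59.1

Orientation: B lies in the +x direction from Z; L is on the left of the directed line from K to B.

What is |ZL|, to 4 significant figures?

59.65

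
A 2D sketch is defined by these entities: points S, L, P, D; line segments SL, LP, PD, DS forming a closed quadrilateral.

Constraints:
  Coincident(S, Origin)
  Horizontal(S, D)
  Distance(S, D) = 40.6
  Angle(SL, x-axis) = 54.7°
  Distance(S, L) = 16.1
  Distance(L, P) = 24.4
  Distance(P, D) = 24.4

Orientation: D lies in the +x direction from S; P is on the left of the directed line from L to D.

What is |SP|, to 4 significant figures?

39.04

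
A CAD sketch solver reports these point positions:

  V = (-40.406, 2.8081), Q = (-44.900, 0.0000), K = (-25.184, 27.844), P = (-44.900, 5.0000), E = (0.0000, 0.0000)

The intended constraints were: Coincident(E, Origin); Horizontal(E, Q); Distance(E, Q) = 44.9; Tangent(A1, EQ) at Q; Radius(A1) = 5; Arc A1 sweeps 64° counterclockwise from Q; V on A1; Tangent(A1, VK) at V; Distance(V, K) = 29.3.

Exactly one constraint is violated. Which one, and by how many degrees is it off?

Tangent(A1, VK) at V — off by 5.30°.

E = (0.00, 0.00) ✓; E.y = 0.00, Q.y = 0.00 ✓; |EQ| = 44.90 ✓; ∠(PQ, QE) = 90.00° ✓; |PQ| = 5.000 ✓; bearing(P→V) − bearing(P→Q) = 64.00° ✓; |PV| = 5.000 ✓; ∠(PV, VK) = 95.30° ✗; |VK| = 29.30 ✓.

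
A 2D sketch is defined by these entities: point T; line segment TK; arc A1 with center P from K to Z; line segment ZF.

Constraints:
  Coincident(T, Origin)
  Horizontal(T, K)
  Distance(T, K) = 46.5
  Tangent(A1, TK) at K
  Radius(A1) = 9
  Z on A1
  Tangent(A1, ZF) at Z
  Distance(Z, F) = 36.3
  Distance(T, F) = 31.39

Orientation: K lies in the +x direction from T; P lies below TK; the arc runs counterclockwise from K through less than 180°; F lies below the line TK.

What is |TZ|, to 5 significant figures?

40.286

T is at the origin; TK is horizontal with |TK| = 46.5 and K on the +x side, so K = (46.500, 0.0000). The tangent condition forces PK to be normal to TK, so P = K + (0, -9) = (46.500, -9.0000). Since PZ ⟂ ZF (tangency), |PF| = √(9.0² + 36.3²) = 37.399 regardless of where Z sits on A1. So F lies on both circle(T, 31.39) and circle(P, 37.399); the below-TK intersection is F = (14.264, -27.962). Z is the foot of the tangent from F: Z = (40.204, -2.5686).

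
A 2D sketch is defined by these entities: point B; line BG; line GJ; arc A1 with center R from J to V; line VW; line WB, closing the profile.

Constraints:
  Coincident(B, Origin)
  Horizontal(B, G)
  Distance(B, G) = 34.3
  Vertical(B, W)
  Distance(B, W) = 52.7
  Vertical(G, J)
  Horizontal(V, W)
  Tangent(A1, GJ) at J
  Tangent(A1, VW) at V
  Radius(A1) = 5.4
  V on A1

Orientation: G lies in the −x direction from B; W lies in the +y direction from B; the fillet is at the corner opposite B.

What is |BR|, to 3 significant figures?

55.4

B and W share the same x with |BW| = 52.7 and W on the +y side, so W = (0.00, 52.7). The virtual corner opposite B is at (-34.3, 52.7). Tangency of A1 to GJ means the radius RJ is perpendicular to GJ and A1 meets VW tangentially, so RV is at right angles to VW, with radius 5.4, so the center R sits 5.4 in from both sides at R = (-28.9, 47.3). Then |BR| = |R − B| = 55.4.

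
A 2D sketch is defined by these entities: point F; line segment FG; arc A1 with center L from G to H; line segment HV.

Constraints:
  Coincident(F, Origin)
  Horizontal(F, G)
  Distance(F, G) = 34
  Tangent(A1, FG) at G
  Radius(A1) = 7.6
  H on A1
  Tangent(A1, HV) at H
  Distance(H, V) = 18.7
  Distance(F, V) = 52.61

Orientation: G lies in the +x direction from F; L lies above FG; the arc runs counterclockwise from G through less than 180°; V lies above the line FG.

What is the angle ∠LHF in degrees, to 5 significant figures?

26.840°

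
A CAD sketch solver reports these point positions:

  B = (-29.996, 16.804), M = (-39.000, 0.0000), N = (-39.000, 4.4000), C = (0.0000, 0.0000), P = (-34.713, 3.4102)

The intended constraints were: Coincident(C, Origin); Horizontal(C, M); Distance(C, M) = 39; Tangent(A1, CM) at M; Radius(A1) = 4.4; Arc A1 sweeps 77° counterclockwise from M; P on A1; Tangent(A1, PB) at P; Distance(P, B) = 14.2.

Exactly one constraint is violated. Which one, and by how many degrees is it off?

Tangent(A1, PB) at P — off by 6.40°.

C = (0.00, 0.00) ✓; C.y = 0.00, M.y = 0.00 ✓; |CM| = 39.00 ✓; ∠(NM, MC) = 90.00° ✓; |NM| = 4.400 ✓; bearing(N→P) − bearing(N→M) = 77.00° ✓; |NP| = 4.400 ✓; ∠(NP, PB) = 96.40° ✗; |PB| = 14.20 ✓.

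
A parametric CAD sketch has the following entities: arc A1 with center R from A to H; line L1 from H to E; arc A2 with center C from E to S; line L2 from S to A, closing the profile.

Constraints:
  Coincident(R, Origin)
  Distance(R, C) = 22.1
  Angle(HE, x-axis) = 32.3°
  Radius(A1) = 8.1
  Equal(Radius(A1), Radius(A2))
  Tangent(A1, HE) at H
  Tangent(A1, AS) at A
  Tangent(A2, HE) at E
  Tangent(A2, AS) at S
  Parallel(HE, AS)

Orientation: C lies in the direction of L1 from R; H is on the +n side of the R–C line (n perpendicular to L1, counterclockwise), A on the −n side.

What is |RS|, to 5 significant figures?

23.538

The slot axis is L1's direction at 32.3°, so u = (cos 32.3°, sin 32.3°) = (0.84526, 0.53435) and n = (−sin 32.3°, cos 32.3°) = (-0.53435, 0.84526). R is at the origin and C lies 22.1 along u from R, so C = 22.1·u = (18.680, 11.809). Tangency of A1 to both parallel lines with radius 8.1 puts H and A at R ± 8.1·n: H = (-4.3283, 6.8466), A = (4.3283, -6.8466). Equal radii place E and S the same way about C: E = C + 8.1·n = (14.352, 18.656), S = C − 8.1·n = (23.009, 4.9626). Then |RS| = |S − R| = 23.538.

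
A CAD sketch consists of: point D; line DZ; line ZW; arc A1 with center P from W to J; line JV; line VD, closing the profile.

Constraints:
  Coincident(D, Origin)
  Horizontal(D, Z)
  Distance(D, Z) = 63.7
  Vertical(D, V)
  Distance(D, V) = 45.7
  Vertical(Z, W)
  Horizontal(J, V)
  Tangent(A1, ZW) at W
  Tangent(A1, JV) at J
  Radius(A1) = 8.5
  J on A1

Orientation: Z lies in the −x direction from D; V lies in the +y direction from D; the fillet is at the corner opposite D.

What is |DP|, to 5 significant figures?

66.565

D is at the origin; D and Z share the same y with |DZ| = 63.7 and Z on the −x side, so Z = (-63.700, 0.0000). D and V share the same x with |DV| = 45.7 and V on the +y side, so V = (0.0000, 45.700). The virtual corner opposite D is at (-63.700, 45.700). A1 meets ZW tangentially, so PW is at right angles to ZW and since A1 is tangent to JV there, PJ ⟂ JV, with radius 8.5, so the center P sits 8.5 in from both sides at P = (-55.200, 37.200). Then |DP| = |P − D| = 66.565.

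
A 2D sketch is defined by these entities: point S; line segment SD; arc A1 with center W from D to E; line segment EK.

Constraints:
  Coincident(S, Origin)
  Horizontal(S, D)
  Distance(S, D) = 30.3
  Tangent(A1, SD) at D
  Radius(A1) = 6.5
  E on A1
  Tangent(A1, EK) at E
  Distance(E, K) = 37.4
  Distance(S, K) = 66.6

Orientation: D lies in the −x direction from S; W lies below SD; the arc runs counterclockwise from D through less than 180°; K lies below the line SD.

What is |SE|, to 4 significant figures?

35.52

Checks: |WE| = 6.500 ✓; ∠(WE, EK) = 90.00° ✓; |EK| = 37.40 ✓; |SK| = 66.60 ✓.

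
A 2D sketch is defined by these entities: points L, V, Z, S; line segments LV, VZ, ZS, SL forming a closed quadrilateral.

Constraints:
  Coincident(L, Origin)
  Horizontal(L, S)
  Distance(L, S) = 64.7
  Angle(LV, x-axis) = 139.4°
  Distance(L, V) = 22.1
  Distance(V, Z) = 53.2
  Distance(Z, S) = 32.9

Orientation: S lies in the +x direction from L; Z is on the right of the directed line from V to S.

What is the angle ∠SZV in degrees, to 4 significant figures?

146.9°

L is at the origin; L and S share the same y with |LS| = 64.7 and S in +x, so S = (64.7, 0). LV runs at 139.4° with |LV| = 22.1, so V = (-16.78, 14.38). Z is determined by |VZ| = 53.2 and |ZS| = 32.9 together: it lies at the intersection of circle(V, 53.2) and circle(S, 32.9). With |VS| = 82.74, the foot of the radical line on VS is 51.93 from V and the perpendicular offset is √(53.2² − 51.93²) = 11.55. Taking the right-of-VS solution: Z = (32.35, -6.015).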